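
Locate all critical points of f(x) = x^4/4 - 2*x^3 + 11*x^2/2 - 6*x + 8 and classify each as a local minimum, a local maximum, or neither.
f'(x) = x^3 - 6*x^2 + 11*x - 6

Solve f'(x) = 0:
  Factor: x^3 - 6*x^2 + 11*x - 6 = (x - 3)*(x - 2)*(x - 1) = 0.
  ⇒ x = 1, 2, 3

f''(x) = 3*x^2 - 12*x + 11
Second-derivative test at each critical point:
  f''(1) = 2 > 0 → local minimum
  f''(2) = -1 < 0 → local maximum
  f''(3) = 2 > 0 → local minimum

Critical points: x = 1 (local minimum); x = 2 (local maximum); x = 3 (local minimum)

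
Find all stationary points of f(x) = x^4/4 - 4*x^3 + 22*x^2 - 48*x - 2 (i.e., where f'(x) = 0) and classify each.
f'(x) = x^3 - 12*x^2 + 44*x - 48

Solve f'(x) = 0:
  Factor: x^3 - 12*x^2 + 44*x - 48 = (x - 6)*(x - 4)*(x - 2) = 0.
  ⇒ x = 2, 4, 6

f''(x) = 3*x^2 - 24*x + 44
Second-derivative test at each critical point:
  f''(2) = 8 > 0 → local minimum
  f''(4) = -4 < 0 → local maximum
  f''(6) = 8 > 0 → local minimum

Critical points: x = 2 (local minimum); x = 4 (local maximum); x = 6 (local minimum)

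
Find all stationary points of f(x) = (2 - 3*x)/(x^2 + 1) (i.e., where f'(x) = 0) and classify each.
f'(x) = (3*x^2 - 4*x - 3)/(x^4 + 2*x^2 + 1)

Solve f'(x) = 0:
  f'(x) = (3*x^2 - 4*x - 3)/(x^2 + 1)^2; the denominator is positive wherever f is defined, so f'(x) = 0 ⇔ 3*x^2 - 4*x - 3 = 0.
  3*x^2 - 4*x - 3 = 0 has no rational roots; quadratic formula: x = (4 ± √52)/6.
  ⇒ x = 2/3 - sqrt(13)/3 ≈ -0.5352, 2/3 + sqrt(13)/3 ≈ 1.8685

f''(x) = 2*(4*x^2*(2 - 3*x) + (9*x - 2)*(x^2 + 1))/(x^2 + 1)^3
Second-derivative test at each critical point:
  f''(-0.5352) = -4.3575 < 0 → local maximum
  f''(1.8685) = 0.3575 > 0 → local minimum

Critical points: x = 2/3 - sqrt(13)/3 ≈ -0.5352 (local maximum); x = 2/3 + sqrt(13)/3 ≈ 1.8685 (local minimum)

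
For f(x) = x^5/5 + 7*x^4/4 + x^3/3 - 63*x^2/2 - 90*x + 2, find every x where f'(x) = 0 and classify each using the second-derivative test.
f'(x) = x^4 + 7*x^3 + x^2 - 63*x - 90

Solve f'(x) = 0:
  Factor: x^4 + 7*x^3 + x^2 - 63*x - 90 = (x - 3)*(x + 2)*(x + 3)*(x + 5) = 0.
  ⇒ x = -5, -3, -2, 3

f''(x) = 4*x^3 + 21*x^2 + 2*x - 63
Second-derivative test at each critical point:
  f''(-5) = -48 < 0 → local maximum
  f''(-3) = 12 > 0 → local minimum
  f''(-2) = -15 < 0 → local maximum
  f''(3) = 240 > 0 → local minimum

Critical points: x = -5 (local maximum); x = -3 (local minimum); x = -2 (local maximum); x = 3 (local minimum)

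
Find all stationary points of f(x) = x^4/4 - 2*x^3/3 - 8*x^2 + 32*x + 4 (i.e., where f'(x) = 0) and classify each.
f'(x) = x^3 - 2*x^2 - 16*x + 32

Solve f'(x) = 0:
  Factor: x^3 - 2*x^2 - 16*x + 32 = (x - 4)*(x - 2)*(x + 4) = 0.
  ⇒ x = -4, 2, 4

f''(x) = 3*x^2 - 4*x - 16
Second-derivative test at each critical point:
  f''(-4) = 48 > 0 → local minimum
  f''(2) = -12 < 0 → local maximum
  f''(4) = 16 > 0 → local minimum

Critical points: x = -4 (local minimum); x = 2 (local maximum); x = 4 (local minimum)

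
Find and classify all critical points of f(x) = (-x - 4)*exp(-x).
f'(x) = (x + 3)*exp(-x)

Solve f'(x) = 0:
  f'(x) = (x + 3)·exp(-x) and exp(-x) > 0 for every x, so f'(x) = 0 ⇔ x + 3 = 0.
  x + 3 = 0.
  ⇒ x = -3

f''(x) = (-x - 2)*exp(-x)
Second-derivative test at each critical point:
  f''(-3) = 20.0855 > 0 → local minimum

Critical points: x = -3 (local minimum)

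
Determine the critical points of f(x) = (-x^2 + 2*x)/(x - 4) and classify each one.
f'(x) = (-x^2 + 8*x - 8)/(x^2 - 8*x + 16)

Solve f'(x) = 0:
  f'(x) = -(x^2 - 8*x + 8)/(x - 4)^2; the denominator is positive wherever f is defined, so f'(x) = 0 ⇔ -x^2 + 8*x - 8 = 0.
  x^2 - 8*x + 8 = 0 has no rational roots; quadratic formula: x = (8 ± √32)/2.
  ⇒ x = 4 - 2*sqrt(2) ≈ 1.1716, 2*sqrt(2) + 4 ≈ 6.8284

f''(x) = -16/(x^3 - 12*x^2 + 48*x - 64)
Second-derivative test at each critical point:
  f''(1.1716) = 0.7071 > 0 → local minimum
  f''(6.8284) = -0.7071 < 0 → local maximum

Critical points: x = 4 - 2*sqrt(2) ≈ 1.1716 (local minimum); x = 2*sqrt(2) + 4 ≈ 6.8284 (local maximum)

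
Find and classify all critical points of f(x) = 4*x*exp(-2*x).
f'(x) = 4*(1 - 2*x)*exp(-2*x)

Solve f'(x) = 0:
  f'(x) = (4 - 8*x)·exp(-2*x) and exp(-2*x) > 0 for every x, so f'(x) = 0 ⇔ 4 - 8*x = 0.
  Factor: 4 - 8*x = -4*(2*x - 1) = 0.
  ⇒ x = 1/2

f''(x) = 16*(x - 1)*exp(-2*x)
Second-derivative test at each critical point:
  f''(1/2) = -2.9430 < 0 → local maximum

Critical points: x = 1/2 (local maximum)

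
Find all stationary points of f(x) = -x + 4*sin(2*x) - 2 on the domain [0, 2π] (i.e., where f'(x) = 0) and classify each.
f'(x) = 8*cos(2*x) - 1

Solve f'(x) = 0 on [0, 2π]:
  f'(x) = 0 ⇔ cos(2*x) = 1/8, i.e. 2*x = ±arccos(1/8) + 2nπ; keep the solutions lying in [0, 2π].
  ⇒ x = acos(1/8)/2 ≈ 0.7227, pi - acos(1/8)/2 ≈ 2.4189, acos(1/8)/2 + pi ≈ 3.8643, -acos(1/8)/2 + 2*pi ≈ 5.5605

f''(x) = -16*sin(2*x)
Second-derivative test at each critical point:
  f''(0.7227) = -15.8745 < 0 → local maximum
  f''(2.4189) = 15.8745 > 0 → local minimum
  f''(3.8643) = -15.8745 < 0 → local maximum
  f''(5.5605) = 15.8745 > 0 → local minimum

Critical points: x = acos(1/8)/2 ≈ 0.7227 (local maximum); x = pi - acos(1/8)/2 ≈ 2.4189 (local minimum); x = acos(1/8)/2 + pi ≈ 3.8643 (local maximum); x = -acos(1/8)/2 + 2*pi ≈ 5.5605 (local minimum)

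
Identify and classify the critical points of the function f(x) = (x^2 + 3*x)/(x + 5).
f'(x) = (x^2 + 10*x + 15)/(x^2 + 10*x + 25)

Solve f'(x) = 0:
  f'(x) = (x^2 + 10*x + 15)/(x + 5)^2; the denominator is positive wherever f is defined, so f'(x) = 0 ⇔ x^2 + 10*x + 15 = 0.
  x^2 + 10*x + 15 = 0 has no rational roots; quadratic formula: x = (-10 ± √40)/2.
  ⇒ x = -5 - sqrt(10) ≈ -8.1623, -5 + sqrt(10) ≈ -1.8377

f''(x) = 20/(x^3 + 15*x^2 + 75*x + 125)
Second-derivative test at each critical point:
  f''(-8.1623) = -0.6325 < 0 → local maximum
  f''(-1.8377) = 0.6325 > 0 → local minimum

Critical points: x = -5 - sqrt(10) ≈ -8.1623 (local maximum); x = -5 + sqrt(10) ≈ -1.8377 (local minimum)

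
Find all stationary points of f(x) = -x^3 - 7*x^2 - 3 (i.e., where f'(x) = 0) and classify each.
f'(x) = x*(-3*x - 14)

Solve f'(x) = 0:
  Factor: -3*x^2 - 14*x = -x*(3*x + 14) = 0.
  ⇒ x = -14/3, 0

f''(x) = -6*x - 14
Second-derivative test at each critical point:
  f''(-14/3) = 14 > 0 → local minimum
  f''(0) = -14 < 0 → local maximum

Critical points: x = -14/3 (local minimum); x = 0 (local maximum)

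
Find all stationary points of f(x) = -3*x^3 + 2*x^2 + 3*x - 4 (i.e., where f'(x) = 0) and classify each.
f'(x) = -9*x^2 + 4*x + 3

Solve f'(x) = 0:
  9*x^2 - 4*x - 3 = 0 has no rational roots; quadratic formula: x = (4 ± √124)/18.
  ⇒ x = 2/9 - sqrt(31)/9 ≈ -0.3964, 2/9 + sqrt(31)/9 ≈ 0.8409

f''(x) = 4 - 18*x
Second-derivative test at each critical point:
  f''(-0.3964) = 11.1355 > 0 → local minimum
  f''(0.8409) = -11.1355 < 0 → local maximum

Critical points: x = 2/9 - sqrt(31)/9 ≈ -0.3964 (local minimum); x = 2/9 + sqrt(31)/9 ≈ 0.8409 (local maximum)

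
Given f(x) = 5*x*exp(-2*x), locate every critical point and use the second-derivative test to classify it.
f'(x) = 5*(1 - 2*x)*exp(-2*x)

Solve f'(x) = 0:
  f'(x) = (5 - 10*x)·exp(-2*x) and exp(-2*x) > 0 for every x, so f'(x) = 0 ⇔ 5 - 10*x = 0.
  Factor: 5 - 10*x = -5*(2*x - 1) = 0.
  ⇒ x = 1/2

f''(x) = 20*(x - 1)*exp(-2*x)
Second-derivative test at each critical point:
  f''(1/2) = -3.6788 < 0 → local maximum

Critical points: x = 1/2 (local maximum)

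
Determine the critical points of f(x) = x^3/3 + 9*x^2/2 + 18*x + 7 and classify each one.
f'(x) = x^2 + 9*x + 18

Solve f'(x) = 0:
  Factor: x^2 + 9*x + 18 = (x + 3)*(x + 6) = 0.
  ⇒ x = -6, -3

f''(x) = 2*x + 9
Second-derivative test at each critical point:
  f''(-6) = -3 < 0 → local maximum
  f''(-3) = 3 > 0 → local minimum

Critical points: x = -6 (local maximum); x = -3 (local minimum)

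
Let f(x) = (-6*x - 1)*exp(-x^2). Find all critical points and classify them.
f'(x) = 2*(x*(6*x + 1) - 3)*exp(-x^2)

Solve f'(x) = 0:
  f'(x) = (12*x^2 + 2*x - 6)·exp(-x^2) and exp(-x^2) > 0 for every x, so f'(x) = 0 ⇔ 12*x^2 + 2*x - 6 = 0.
  Factor: 12*x^2 + 2*x - 6 = 2*(6*x^2 + x - 3); 6*x^2 + x - 3 = 0 has no rational roots; quadratic formula: x = (-1 ± √73)/12.
  ⇒ x = -sqrt(73)/12 - 1/12 ≈ -0.7953, -1/12 + sqrt(73)/12 ≈ 0.6287

f''(x) = 2*(-12*x^3 - 2*x^2 + 18*x + 1)*exp(-x^2)
Second-derivative test at each critical point:
  f''(-0.7953) = -9.0777 < 0 → local maximum
  f''(0.6287) = 11.5093 > 0 → local minimum

Critical points: x = -sqrt(73)/12 - 1/12 ≈ -0.7953 (local maximum); x = -1/12 + sqrt(73)/12 ≈ 0.6287 (local minimum)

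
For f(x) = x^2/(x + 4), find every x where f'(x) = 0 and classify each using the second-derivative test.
f'(x) = x*(x + 8)/(x^2 + 8*x + 16)

Solve f'(x) = 0:
  f'(x) = x*(x + 8)/(x + 4)^2; the denominator is positive wherever f is defined, so f'(x) = 0 ⇔ x^2 + 8*x = 0.
  Factor: x^2 + 8*x = x*(x + 8) = 0.
  ⇒ x = -8, 0

f''(x) = 32/(x^3 + 12*x^2 + 48*x + 64)
Second-derivative test at each critical point:
  f''(-8) = -1/2 < 0 → local maximum
  f''(0) = 1/2 > 0 → local minimum

Critical points: x = -8 (local maximum); x = 0 (local minimum)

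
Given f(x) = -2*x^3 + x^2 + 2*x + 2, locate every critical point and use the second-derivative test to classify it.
f'(x) = -6*x^2 + 2*x + 2

Solve f'(x) = 0:
  Factor: -6*x^2 + 2*x + 2 = -2*(3*x^2 - x - 1); 3*x^2 - x - 1 = 0 has no rational roots; quadratic formula: x = (1 ± √13)/6.
  ⇒ x = 1/6 - sqrt(13)/6 ≈ -0.4343, 1/6 + sqrt(13)/6 ≈ 0.7676

f''(x) = 2 - 12*x
Second-derivative test at each critical point:
  f''(-0.4343) = 7.2111 > 0 → local minimum
  f''(0.7676) = -7.2111 < 0 → local maximum

Critical points: x = 1/6 - sqrt(13)/6 ≈ -0.4343 (local minimum); x = 1/6 + sqrt(13)/6 ≈ 0.7676 (local maximum)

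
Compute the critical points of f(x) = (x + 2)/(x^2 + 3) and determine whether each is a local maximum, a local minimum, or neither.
f'(x) = (x^2 - 2*x*(x + 2) + 3)/(x^2 + 3)^2

Solve f'(x) = 0:
  f'(x) = -(x^2 + 4*x - 3)/(x^2 + 3)^2; the denominator is positive wherever f is defined, so f'(x) = 0 ⇔ -x^2 - 4*x + 3 = 0.
  x^2 + 4*x - 3 = 0 has no rational roots; quadratic formula: x = (-4 ± √28)/2.
  ⇒ x = -sqrt(7) - 2 ≈ -4.6458, -2 + sqrt(7) ≈ 0.6458

f''(x) = 2*(4*x^2*(x + 2) - (3*x + 2)*(x^2 + 3))/(x^2 + 3)^3
Second-derivative test at each critical point:
  f''(-4.6458) = 0.0088 > 0 → local minimum
  f''(0.6458) = -0.4532 < 0 → local maximum

Critical points: x = -sqrt(7) - 2 ≈ -4.6458 (local minimum); x = -2 + sqrt(7) ≈ 0.6458 (local maximum)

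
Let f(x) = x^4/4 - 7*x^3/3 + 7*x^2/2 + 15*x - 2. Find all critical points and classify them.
f'(x) = x^3 - 7*x^2 + 7*x + 15

Solve f'(x) = 0:
  Factor: x^3 - 7*x^2 + 7*x + 15 = (x - 5)*(x - 3)*(x + 1) = 0.
  ⇒ x = -1, 3, 5

f''(x) = 3*x^2 - 14*x + 7
Second-derivative test at each critical point:
  f''(-1) = 24 > 0 → local minimum
  f''(3) = -8 < 0 → local maximum
  f''(5) = 12 > 0 → local minimum

Critical points: x = -1 (local minimum); x = 3 (local maximum); x = 5 (local minimum)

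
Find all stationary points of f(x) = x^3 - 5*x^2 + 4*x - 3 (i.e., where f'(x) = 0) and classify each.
f'(x) = 3*x^2 - 10*x + 4

Solve f'(x) = 0:
  3*x^2 - 10*x + 4 = 0 has no rational roots; quadratic formula: x = (10 ± √52)/6.
  ⇒ x = 5/3 - sqrt(13)/3 ≈ 0.4648, sqrt(13)/3 + 5/3 ≈ 2.8685

f''(x) = 6*x - 10
Second-derivative test at each critical point:
  f''(0.4648) = -7.2111 < 0 → local maximum
  f''(2.8685) = 7.2111 > 0 → local minimum

Critical points: x = 5/3 - sqrt(13)/3 ≈ 0.4648 (local maximum); x = sqrt(13)/3 + 5/3 ≈ 2.8685 (local minimum)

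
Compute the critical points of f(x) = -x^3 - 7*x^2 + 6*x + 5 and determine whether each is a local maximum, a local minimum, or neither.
f'(x) = -3*x^2 - 14*x + 6

Solve f'(x) = 0:
  3*x^2 + 14*x - 6 = 0 has no rational roots; quadratic formula: x = (-14 ± √268)/6.
  ⇒ x = -sqrt(67)/3 - 7/3 ≈ -5.0618, -7/3 + sqrt(67)/3 ≈ 0.3951

f''(x) = -6*x - 14
Second-derivative test at each critical point:
  f''(-5.0618) = 16.3707 > 0 → local minimum
  f''(0.3951) = -16.3707 < 0 → local maximum

Critical points: x = -sqrt(67)/3 - 7/3 ≈ -5.0618 (local minimum); x = -7/3 + sqrt(67)/3 ≈ 0.3951 (local maximum)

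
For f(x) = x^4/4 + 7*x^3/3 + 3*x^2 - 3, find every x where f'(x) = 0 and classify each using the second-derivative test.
f'(x) = x*(x^2 + 7*x + 6)

Solve f'(x) = 0:
  Factor: x^3 + 7*x^2 + 6*x = x*(x + 1)*(x + 6) = 0.
  ⇒ x = -6, -1, 0

f''(x) = 3*x^2 + 14*x + 6
Second-derivative test at each critical point:
  f''(-6) = 30 > 0 → local minimum
  f''(-1) = -5 < 0 → local maximum
  f''(0) = 6 > 0 → local minimum

Critical points: x = -6 (local minimum); x = -1 (local maximum); x = 0 (local minimum)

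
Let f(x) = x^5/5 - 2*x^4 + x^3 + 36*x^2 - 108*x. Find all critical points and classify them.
f'(x) = x^4 - 8*x^3 + 3*x^2 + 72*x - 108

Solve f'(x) = 0:
  Factor: x^4 - 8*x^3 + 3*x^2 + 72*x - 108 = (x - 6)*(x - 3)*(x - 2)*(x + 3) = 0.
  ⇒ x = -3, 2, 3, 6

f''(x) = 4*x^3 - 24*x^2 + 6*x + 72
Second-derivative test at each critical point:
  f''(-3) = -270 < 0 → local maximum
  f''(2) = 20 > 0 → local minimum
  f''(3) = -18 < 0 → local maximum
  f''(6) = 108 > 0 → local minimum

Critical points: x = -3 (local maximum); x = 2 (local minimum); x = 3 (local maximum); x = 6 (local minimum)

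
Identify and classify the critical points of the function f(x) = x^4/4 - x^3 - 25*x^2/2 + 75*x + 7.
f'(x) = x^3 - 3*x^2 - 25*x + 75

Solve f'(x) = 0:
  Factor: x^3 - 3*x^2 - 25*x + 75 = (x - 5)*(x - 3)*(x + 5) = 0.
  ⇒ x = -5, 3, 5

f''(x) = 3*x^2 - 6*x - 25
Second-derivative test at each critical point:
  f''(-5) = 80 > 0 → local minimum
  f''(3) = -16 < 0 → local maximum
  f''(5) = 20 > 0 → local minimum

Critical points: x = -5 (local minimum); x = 3 (local maximum); x = 5 (local minimum)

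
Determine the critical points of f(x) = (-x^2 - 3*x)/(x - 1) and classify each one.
f'(x) = (-x^2 + 2*x + 3)/(x^2 - 2*x + 1)

Solve f'(x) = 0:
  f'(x) = -(x - 3)*(x + 1)/(x - 1)^2; the denominator is positive wherever f is defined, so f'(x) = 0 ⇔ -x^2 + 2*x + 3 = 0.
  Factor: -x^2 + 2*x + 3 = -(x - 3)*(x + 1) = 0.
  ⇒ x = -1, 3

f''(x) = -8/(x^3 - 3*x^2 + 3*x - 1)
Second-derivative test at each critical point:
  f''(-1) = 1 > 0 → local minimum
  f''(3) = -1 < 0 → local maximum

Critical points: x = -1 (local minimum); x = 3 (local maximum)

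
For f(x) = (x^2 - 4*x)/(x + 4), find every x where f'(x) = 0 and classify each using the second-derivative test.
f'(x) = (x^2 + 8*x - 16)/(x^2 + 8*x + 16)

Solve f'(x) = 0:
  f'(x) = (x^2 + 8*x - 16)/(x + 4)^2; the denominator is positive wherever f is defined, so f'(x) = 0 ⇔ x^2 + 8*x - 16 = 0.
  x^2 + 8*x - 16 = 0 has no rational roots; quadratic formula: x = (-8 ± √128)/2.
  ⇒ x = -4*sqrt(2) - 4 ≈ -9.6569, -4 + 4*sqrt(2) ≈ 1.6569

f''(x) = 64/(x^3 + 12*x^2 + 48*x + 64)
Second-derivative test at each critical point:
  f''(-9.6569) = -0.3536 < 0 → local maximum
  f''(1.6569) = 0.3536 > 0 → local minimum

Critical points: x = -4*sqrt(2) - 4 ≈ -9.6569 (local maximum); x = -4 + 4*sqrt(2) ≈ 1.6569 (local minimum)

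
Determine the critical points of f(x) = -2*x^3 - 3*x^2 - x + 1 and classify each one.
f'(x) = -6*x^2 - 6*x - 1

Solve f'(x) = 0:
  6*x^2 + 6*x + 1 = 0 has no rational roots; quadratic formula: x = (-6 ± √12)/12.
  ⇒ x = -1/2 - sqrt(3)/6 ≈ -0.7887, -1/2 + sqrt(3)/6 ≈ -0.2113

f''(x) = -12*x - 6
Second-derivative test at each critical point:
  f''(-0.7887) = 3.4641 > 0 → local minimum
  f''(-0.2113) = -3.4641 < 0 → local maximum

Critical points: x = -1/2 - sqrt(3)/6 ≈ -0.7887 (local minimum); x = -1/2 + sqrt(3)/6 ≈ -0.2113 (local maximum)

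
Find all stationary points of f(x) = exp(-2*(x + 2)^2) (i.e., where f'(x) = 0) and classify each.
f'(x) = 4*(-x - 2)*exp(-2*(x + 2)^2)

Solve f'(x) = 0:
  f'(x) = (-4*x - 8)·exp(-2*(x + 2)^2) and exp(-2*(x + 2)^2) > 0 for every x, so f'(x) = 0 ⇔ -4*x - 8 = 0.
  Factor: -4*x - 8 = -4*(x + 2) = 0.
  ⇒ x = -2

f''(x) = 4*(4*(x + 2)^2 - 1)*exp(-2*(x + 2)^2)
Second-derivative test at each critical point:
  f''(-2) = -4 < 0 → local maximum

Critical points: x = -2 (local maximum)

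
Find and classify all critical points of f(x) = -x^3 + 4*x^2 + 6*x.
f'(x) = -3*x^2 + 8*x + 6

Solve f'(x) = 0:
  3*x^2 - 8*x - 6 = 0 has no rational roots; quadratic formula: x = (8 ± √136)/6.
  ⇒ x = 4/3 - sqrt(34)/3 ≈ -0.6103, 4/3 + sqrt(34)/3 ≈ 3.2770

f''(x) = 8 - 6*x
Second-derivative test at each critical point:
  f''(-0.6103) = 11.6619 > 0 → local minimum
  f''(3.2770) = -11.6619 < 0 → local maximum

Critical points: x = 4/3 - sqrt(34)/3 ≈ -0.6103 (local minimum); x = 4/3 + sqrt(34)/3 ≈ 3.2770 (local maximum)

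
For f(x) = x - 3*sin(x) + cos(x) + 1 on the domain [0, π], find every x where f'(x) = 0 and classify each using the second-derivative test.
f'(x) = -sin(x) - 3*cos(x) + 1

Solve f'(x) = 0 on [0, π]:
  f'(x) = 0 ⇔ -sin(x) - 3*cos(x) = -1. Write the left side as R·cos(x + φ) with R = √((-3)² + 1²) = sqrt(10), cos φ = -3*sqrt(10)/10, sin φ = sqrt(10)/10; then cos(x + φ) = -sqrt(10)/10. Solve for x and keep the solutions lying in [0, π].
  ⇒ x = pi/2 ≈ 1.5708

f''(x) = 3*sin(x) - cos(x)
Second-derivative test at each critical point:
  f''(1.5708) = 3 > 0 → local minimum

Critical points: x = pi/2 ≈ 1.5708 (local minimum)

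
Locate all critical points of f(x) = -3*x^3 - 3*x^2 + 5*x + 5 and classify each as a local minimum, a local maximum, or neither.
f'(x) = -9*x^2 - 6*x + 5

Solve f'(x) = 0:
  9*x^2 + 6*x - 5 = 0 has no rational roots; quadratic formula: x = (-6 ± √216)/18.
  ⇒ x = -sqrt(6)/3 - 1/3 ≈ -1.1498, -1/3 + sqrt(6)/3 ≈ 0.4832

f''(x) = -18*x - 6
Second-derivative test at each critical point:
  f''(-1.1498) = 14.6969 > 0 → local minimum
  f''(0.4832) = -14.6969 < 0 → local maximum

Critical points: x = -sqrt(6)/3 - 1/3 ≈ -1.1498 (local minimum); x = -1/3 + sqrt(6)/3 ≈ 0.4832 (local maximum)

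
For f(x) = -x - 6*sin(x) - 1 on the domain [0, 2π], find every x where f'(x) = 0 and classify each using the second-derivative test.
f'(x) = -6*cos(x) - 1

Solve f'(x) = 0 on [0, 2π]:
  f'(x) = 0 ⇔ cos(x) = -1/6, i.e. x = ±arccos(-1/6) + 2nπ; keep the solutions lying in [0, 2π].
  ⇒ x = acos(-1/6) ≈ 1.7382, -acos(-1/6) + 2*pi ≈ 4.5449

f''(x) = 6*sin(x)
Second-derivative test at each critical point:
  f''(1.7382) = 5.9161 > 0 → local minimum
  f''(4.5449) = -5.9161 < 0 → local maximum

Critical points: x = acos(-1/6) ≈ 1.7382 (local minimum); x = -acos(-1/6) + 2*pi ≈ 4.5449 (local maximum)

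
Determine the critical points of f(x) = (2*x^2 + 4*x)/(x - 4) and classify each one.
f'(x) = 2*(x^2 - 8*x - 8)/(x^2 - 8*x + 16)

Solve f'(x) = 0:
  f'(x) = 2*(x^2 - 8*x - 8)/(x - 4)^2; the denominator is positive wherever f is defined, so f'(x) = 0 ⇔ 2*x^2 - 16*x - 16 = 0.
  Factor: 2*x^2 - 16*x - 16 = 2*(x^2 - 8*x - 8); x^2 - 8*x - 8 = 0 has no rational roots; quadratic formula: x = (8 ± √96)/2.
  ⇒ x = 4 - 2*sqrt(6) ≈ -0.8990, 4 + 2*sqrt(6) ≈ 8.8990

f''(x) = 96/(x^3 - 12*x^2 + 48*x - 64)
Second-derivative test at each critical point:
  f''(-0.8990) = -0.8165 < 0 → local maximum
  f''(8.8990) = 0.8165 > 0 → local minimum

Critical points: x = 4 - 2*sqrt(6) ≈ -0.8990 (local maximum); x = 4 + 2*sqrt(6) ≈ 8.8990 (local minimum)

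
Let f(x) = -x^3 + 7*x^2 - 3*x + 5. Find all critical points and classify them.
f'(x) = -3*x^2 + 14*x - 3

Solve f'(x) = 0:
  3*x^2 - 14*x + 3 = 0 has no rational roots; quadratic formula: x = (14 ± √160)/6.
  ⇒ x = 7/3 - 2*sqrt(10)/3 ≈ 0.2251, 2*sqrt(10)/3 + 7/3 ≈ 4.4415

f''(x) = 14 - 6*x
Second-derivative test at each critical point:
  f''(0.2251) = 12.6491 > 0 → local minimum
  f''(4.4415) = -12.6491 < 0 → local maximum

Critical points: x = 7/3 - 2*sqrt(10)/3 ≈ 0.2251 (local minimum); x = 2*sqrt(10)/3 + 7/3 ≈ 4.4415 (local maximum)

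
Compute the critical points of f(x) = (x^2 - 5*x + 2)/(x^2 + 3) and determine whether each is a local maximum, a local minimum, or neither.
f'(x) = (5*x^2 + 2*x - 15)/(x^4 + 6*x^2 + 9)

Solve f'(x) = 0:
  f'(x) = (5*x^2 + 2*x - 15)/(x^2 + 3)^2; the denominator is positive wherever f is defined, so f'(x) = 0 ⇔ 5*x^2 + 2*x - 15 = 0.
  5*x^2 + 2*x - 15 = 0 has no rational roots; quadratic formula: x = (-2 ± √304)/10.
  ⇒ x = -2*sqrt(19)/5 - 1/5 ≈ -1.9436, -1/5 + 2*sqrt(19)/5 ≈ 1.5436

f''(x) = 2*(-5*x^3 - 3*x^2 + 45*x + 3)/(x^6 + 9*x^4 + 27*x^2 + 27)
Second-derivative test at each critical point:
  f''(-1.9436) = -0.3796 < 0 → local maximum
  f''(1.5436) = 0.6018 > 0 → local minimum

Critical points: x = -2*sqrt(19)/5 - 1/5 ≈ -1.9436 (local maximum); x = -1/5 + 2*sqrt(19)/5 ≈ 1.5436 (local minimum)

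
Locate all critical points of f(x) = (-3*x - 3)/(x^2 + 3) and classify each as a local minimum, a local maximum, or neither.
f'(x) = 3*(-x^2 + 2*x*(x + 1) - 3)/(x^2 + 3)^2

Solve f'(x) = 0:
  f'(x) = 3*(x - 1)*(x + 3)/(x^2 + 3)^2; the denominator is positive wherever f is defined, so f'(x) = 0 ⇔ 3*x^2 + 6*x - 9 = 0.
  Factor: 3*x^2 + 6*x - 9 = 3*(x - 1)*(x + 3) = 0.
  ⇒ x = -3, 1

f''(x) = 6*(-4*x^2*(x + 1) + (3*x + 1)*(x^2 + 3))/(x^2 + 3)^3
Second-derivative test at each critical point:
  f''(-3) = -1/12 < 0 → local maximum
  f''(1) = 3/4 > 0 → local minimum

Critical points: x = -3 (local maximum); x = 1 (local minimum)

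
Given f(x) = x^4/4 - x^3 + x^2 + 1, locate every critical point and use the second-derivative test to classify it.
f'(x) = x*(x^2 - 3*x + 2)

Solve f'(x) = 0:
  Factor: x^3 - 3*x^2 + 2*x = x*(x - 2)*(x - 1) = 0.
  ⇒ x = 0, 1, 2

f''(x) = 3*x^2 - 6*x + 2
Second-derivative test at each critical point:
  f''(0) = 2 > 0 → local minimum
  f''(1) = -1 < 0 → local maximum
  f''(2) = 2 > 0 → local minimum

Critical points: x = 0 (local minimum); x = 1 (local maximum); x = 2 (local minimum)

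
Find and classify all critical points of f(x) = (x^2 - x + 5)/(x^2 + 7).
f'(x) = (x^2 + 4*x - 7)/(x^4 + 14*x^2 + 49)

Solve f'(x) = 0:
  f'(x) = (x^2 + 4*x - 7)/(x^2 + 7)^2; the denominator is positive wherever f is defined, so f'(x) = 0 ⇔ x^2 + 4*x - 7 = 0.
  x^2 + 4*x - 7 = 0 has no rational roots; quadratic formula: x = (-4 ± √44)/2.
  ⇒ x = -sqrt(11) - 2 ≈ -5.3166, -2 + sqrt(11) ≈ 1.3166

f''(x) = 2*(-x^3 - 6*x^2 + 21*x + 14)/(x^6 + 21*x^4 + 147*x^2 + 343)
Second-derivative test at each critical point:
  f''(-5.3166) = -0.0053 < 0 → local maximum
  f''(1.3166) = 0.0870 > 0 → local minimum

Critical points: x = -sqrt(11) - 2 ≈ -5.3166 (local maximum); x = -2 + sqrt(11) ≈ 1.3166 (local minimum)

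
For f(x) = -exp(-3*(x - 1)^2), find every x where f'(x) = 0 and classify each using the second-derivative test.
f'(x) = 6*(x - 1)*exp(-3*(x - 1)^2)

Solve f'(x) = 0:
  f'(x) = (6*x - 6)·exp(-3*(x - 1)^2) and exp(-3*(x - 1)^2) > 0 for every x, so f'(x) = 0 ⇔ 6*x - 6 = 0.
  Factor: 6*x - 6 = 6*(x - 1) = 0.
  ⇒ x = 1

f''(x) = 6*(1 - 6*(x - 1)^2)*exp(-3*(x - 1)^2)
Second-derivative test at each critical point:
  f''(1) = 6 > 0 → local minimum

Critical points: x = 1 (local minimum)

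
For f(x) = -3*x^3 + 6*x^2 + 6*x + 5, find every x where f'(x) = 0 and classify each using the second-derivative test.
f'(x) = -9*x^2 + 12*x + 6

Solve f'(x) = 0:
  Factor: -9*x^2 + 12*x + 6 = -3*(3*x^2 - 4*x - 2); 3*x^2 - 4*x - 2 = 0 has no rational roots; quadratic formula: x = (4 ± √40)/6.
  ⇒ x = 2/3 - sqrt(10)/3 ≈ -0.3874, 2/3 + sqrt(10)/3 ≈ 1.7208

f''(x) = 12 - 18*x
Second-derivative test at each critical point:
  f''(-0.3874) = 18.9737 > 0 → local minimum
  f''(1.7208) = -18.9737 < 0 → local maximum

Critical points: x = 2/3 - sqrt(10)/3 ≈ -0.3874 (local minimum); x = 2/3 + sqrt(10)/3 ≈ 1.7208 (local maximum)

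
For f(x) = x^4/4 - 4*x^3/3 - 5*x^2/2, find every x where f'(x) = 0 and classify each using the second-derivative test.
f'(x) = x*(x^2 - 4*x - 5)

Solve f'(x) = 0:
  Factor: x^3 - 4*x^2 - 5*x = x*(x - 5)*(x + 1) = 0.
  ⇒ x = -1, 0, 5

f''(x) = 3*x^2 - 8*x - 5
Second-derivative test at each critical point:
  f''(-1) = 6 > 0 → local minimum
  f''(0) = -5 < 0 → local maximum
  f''(5) = 30 > 0 → local minimum

Critical points: x = -1 (local minimum); x = 0 (local maximum); x = 5 (local minimum)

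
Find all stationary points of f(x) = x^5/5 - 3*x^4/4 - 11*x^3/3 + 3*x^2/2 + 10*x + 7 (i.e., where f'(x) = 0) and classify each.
f'(x) = x^4 - 3*x^3 - 11*x^2 + 3*x + 10

Solve f'(x) = 0:
  Factor: x^4 - 3*x^3 - 11*x^2 + 3*x + 10 = (x - 5)*(x - 1)*(x + 1)*(x + 2) = 0.
  ⇒ x = -2, -1, 1, 5

f''(x) = 4*x^3 - 9*x^2 - 22*x + 3
Second-derivative test at each critical point:
  f''(-2) = -21 < 0 → local maximum
  f''(-1) = 12 > 0 → local minimum
  f''(1) = -24 < 0 → local maximum
  f''(5) = 168 > 0 → local minimum

Critical points: x = -2 (local maximum); x = -1 (local minimum); x = 1 (local maximum); x = 5 (local minimum)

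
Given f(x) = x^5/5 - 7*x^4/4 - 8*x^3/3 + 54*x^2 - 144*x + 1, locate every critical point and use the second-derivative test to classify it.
f'(x) = x^4 - 7*x^3 - 8*x^2 + 108*x - 144

Solve f'(x) = 0:
  Factor: x^4 - 7*x^3 - 8*x^2 + 108*x - 144 = (x - 6)*(x - 3)*(x - 2)*(x + 4) = 0.
  ⇒ x = -4, 2, 3, 6

f''(x) = 4*x^3 - 21*x^2 - 16*x + 108
Second-derivative test at each critical point:
  f''(-4) = -420 < 0 → local maximum
  f''(2) = 24 > 0 → local minimum
  f''(3) = -21 < 0 → local maximum
  f''(6) = 120 > 0 → local minimum

Critical points: x = -4 (local maximum); x = 2 (local minimum); x = 3 (local maximum); x = 6 (local minimum)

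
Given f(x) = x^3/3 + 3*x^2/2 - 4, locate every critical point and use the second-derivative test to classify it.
f'(x) = x*(x + 3)

Solve f'(x) = 0:
  Factor: x^2 + 3*x = x*(x + 3) = 0.
  ⇒ x = -3, 0

f''(x) = 2*x + 3
Second-derivative test at each critical point:
  f''(-3) = -3 < 0 → local maximum
  f''(0) = 3 > 0 → local minimum

Critical points: x = -3 (local maximum); x = 0 (local minimum)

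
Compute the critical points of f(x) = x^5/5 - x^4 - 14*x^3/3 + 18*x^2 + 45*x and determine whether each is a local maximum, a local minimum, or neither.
f'(x) = x^4 - 4*x^3 - 14*x^2 + 36*x + 45

Solve f'(x) = 0:
  Factor: x^4 - 4*x^3 - 14*x^2 + 36*x + 45 = (x - 5)*(x - 3)*(x + 1)*(x + 3) = 0.
  ⇒ x = -3, -1, 3, 5

f''(x) = 4*x^3 - 12*x^2 - 28*x + 36
Second-derivative test at each critical point:
  f''(-3) = -96 < 0 → local maximum
  f''(-1) = 48 > 0 → local minimum
  f''(3) = -48 < 0 → local maximum
  f''(5) = 96 > 0 → local minimum

Critical points: x = -3 (local maximum); x = -1 (local minimum); x = 3 (local maximum); x = 5 (local minimum)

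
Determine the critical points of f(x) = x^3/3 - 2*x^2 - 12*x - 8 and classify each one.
f'(x) = x^2 - 4*x - 12

Solve f'(x) = 0:
  Factor: x^2 - 4*x - 12 = (x - 6)*(x + 2) = 0.
  ⇒ x = -2, 6

f''(x) = 2*x - 4
Second-derivative test at each critical point:
  f''(-2) = -8 < 0 → local maximum
  f''(6) = 8 > 0 → local minimum

Critical points: x = -2 (local maximum); x = 6 (local minimum)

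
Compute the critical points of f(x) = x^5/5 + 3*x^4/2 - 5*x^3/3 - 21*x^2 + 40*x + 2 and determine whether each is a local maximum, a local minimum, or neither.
f'(x) = x^4 + 6*x^3 - 5*x^2 - 42*x + 40

Solve f'(x) = 0:
  Factor: x^4 + 6*x^3 - 5*x^2 - 42*x + 40 = (x - 2)*(x - 1)*(x + 4)*(x + 5) = 0.
  ⇒ x = -5, -4, 1, 2

f''(x) = 4*x^3 + 18*x^2 - 10*x - 42
Second-derivative test at each critical point:
  f''(-5) = -42 < 0 → local maximum
  f''(-4) = 30 > 0 → local minimum
  f''(1) = -30 < 0 → local maximum
  f''(2) = 42 > 0 → local minimum

Critical points: x = -5 (local maximum); x = -4 (local minimum); x = 1 (local maximum); x = 2 (local minimum)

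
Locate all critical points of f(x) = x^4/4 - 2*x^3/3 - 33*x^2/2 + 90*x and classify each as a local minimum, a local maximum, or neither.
f'(x) = x^3 - 2*x^2 - 33*x + 90

Solve f'(x) = 0:
  Factor: x^3 - 2*x^2 - 33*x + 90 = (x - 5)*(x - 3)*(x + 6) = 0.
  ⇒ x = -6, 3, 5

f''(x) = 3*x^2 - 4*x - 33
Second-derivative test at each critical point:
  f''(-6) = 99 > 0 → local minimum
  f''(3) = -18 < 0 → local maximum
  f''(5) = 22 > 0 → local minimum

Critical points: x = -6 (local minimum); x = 3 (local maximum); x = 5 (local minimum)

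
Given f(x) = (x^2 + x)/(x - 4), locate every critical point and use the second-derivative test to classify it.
f'(x) = (x^2 - 8*x - 4)/(x^2 - 8*x + 16)

Solve f'(x) = 0:
  f'(x) = (x^2 - 8*x - 4)/(x - 4)^2; the denominator is positive wherever f is defined, so f'(x) = 0 ⇔ x^2 - 8*x - 4 = 0.
  x^2 - 8*x - 4 = 0 has no rational roots; quadratic formula: x = (8 ± √80)/2.
  ⇒ x = 4 - 2*sqrt(5) ≈ -0.4721, 4 + 2*sqrt(5) ≈ 8.4721

f''(x) = 40/(x^3 - 12*x^2 + 48*x - 64)
Second-derivative test at each critical point:
  f''(-0.4721) = -0.4472 < 0 → local maximum
  f''(8.4721) = 0.4472 > 0 → local minimum

Critical points: x = 4 - 2*sqrt(5) ≈ -0.4721 (local maximum); x = 4 + 2*sqrt(5) ≈ 8.4721 (local minimum)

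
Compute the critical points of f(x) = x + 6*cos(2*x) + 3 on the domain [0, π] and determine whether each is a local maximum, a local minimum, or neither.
f'(x) = 1 - 12*sin(2*x)

Solve f'(x) = 0 on [0, π]:
  f'(x) = 0 ⇔ sin(2*x) = 1/12, i.e. 2*x = arcsin(1/12) + 2nπ or 2*x = π − arcsin(1/12) + 2nπ; keep the solutions lying in [0, π].
  ⇒ x = asin(1/12)/2 ≈ 0.0417, -asin(1/12)/2 + pi/2 ≈ 1.5291

f''(x) = -24*cos(2*x)
Second-derivative test at each critical point:
  f''(0.0417) = -23.9165 < 0 → local maximum
  f''(1.5291) = 23.9165 > 0 → local minimum

Critical points: x = asin(1/12)/2 ≈ 0.0417 (local maximum); x = -asin(1/12)/2 + pi/2 ≈ 1.5291 (local minimum)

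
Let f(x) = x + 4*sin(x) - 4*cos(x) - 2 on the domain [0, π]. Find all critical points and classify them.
f'(x) = 4*sqrt(2)*sin(x + pi/4) + 1

Solve f'(x) = 0 on [0, π]:
  f'(x) = 0 ⇔ 4*sin(x) + 4*cos(x) = -1. Write the left side as R·cos(x + φ) with R = √(4² + (-4)²) = 4*sqrt(2), cos φ = sqrt(2)/2, sin φ = -sqrt(2)/2; then cos(x + φ) = -sqrt(2)/8. Solve for x and keep the solutions lying in [0, π].
  ⇒ x = atan((-1 + sqrt(31))/(-sqrt(31) - 1)) + pi ≈ 2.5339

f''(x) = 4*sqrt(2)*cos(x + pi/4)
Second-derivative test at each critical point:
  f''(2.5339) = -5.5678 < 0 → local maximum

Critical points: x = atan((-1 + sqrt(31))/(-sqrt(31) - 1)) + pi ≈ 2.5339 (local maximum)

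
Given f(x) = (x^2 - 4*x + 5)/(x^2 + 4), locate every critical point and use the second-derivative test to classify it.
f'(x) = 2*(2*x^2 - x - 8)/(x^4 + 8*x^2 + 16)

Solve f'(x) = 0:
  f'(x) = 2*(2*x^2 - x - 8)/(x^2 + 4)^2; the denominator is positive wherever f is defined, so f'(x) = 0 ⇔ 4*x^2 - 2*x - 16 = 0.
  Factor: 4*x^2 - 2*x - 16 = 2*(2*x^2 - x - 8); 2*x^2 - x - 8 = 0 has no rational roots; quadratic formula: x = (1 ± √65)/4.
  ⇒ x = 1/4 - sqrt(65)/4 ≈ -1.7656, 1/4 + sqrt(65)/4 ≈ 2.2656

f''(x) = 2*(-4*x^3 + 3*x^2 + 48*x - 4)/(x^6 + 12*x^4 + 48*x^2 + 64)
Second-derivative test at each critical point:
  f''(-1.7656) = -0.3183 < 0 → local maximum
  f''(2.2656) = 0.1933 > 0 → local minimum

Critical points: x = 1/4 - sqrt(65)/4 ≈ -1.7656 (local maximum); x = 1/4 + sqrt(65)/4 ≈ 2.2656 (local minimum)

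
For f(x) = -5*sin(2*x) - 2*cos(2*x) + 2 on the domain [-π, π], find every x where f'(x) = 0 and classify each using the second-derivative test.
f'(x) = 4*sin(2*x) - 10*cos(2*x)

Solve f'(x) = 0 on [-π, π]:
  f'(x) = 0 ⇔ -5*cos(2*x) = -2*sin(2*x) ⇔ tan(2*x) = 5/2, i.e. 2*x = arctan(5/2) + nπ; keep the solutions lying in [-π, π].
  ⇒ x = -pi + atan(5/2)/2 ≈ -2.5464, -pi/2 + atan(5/2)/2 ≈ -0.9757, atan(5/2)/2 ≈ 0.5951, atan(5/2)/2 + pi/2 ≈ 2.1659

f''(x) = 20*sin(2*x) + 8*cos(2*x)
Second-derivative test at each critical point:
  f''(-2.5464) = 21.5407 > 0 → local minimum
  f''(-0.9757) = -21.5407 < 0 → local maximum
  f''(0.5951) = 21.5407 > 0 → local minimum
  f''(2.1659) = -21.5407 < 0 → local maximum

Critical points: x = -pi + atan(5/2)/2 ≈ -2.5464 (local minimum); x = -pi/2 + atan(5/2)/2 ≈ -0.9757 (local maximum); x = atan(5/2)/2 ≈ 0.5951 (local minimum); x = atan(5/2)/2 + pi/2 ≈ 2.1659 (local maximum)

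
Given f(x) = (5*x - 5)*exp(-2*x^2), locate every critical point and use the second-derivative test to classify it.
f'(x) = 5*(-4*x*(x - 1) + 1)*exp(-2*x^2)

Solve f'(x) = 0:
  f'(x) = (-20*x^2 + 20*x + 5)·exp(-2*x^2) and exp(-2*x^2) > 0 for every x, so f'(x) = 0 ⇔ -20*x^2 + 20*x + 5 = 0.
  Factor: -20*x^2 + 20*x + 5 = -5*(4*x^2 - 4*x - 1); 4*x^2 - 4*x - 1 = 0 has no rational roots; quadratic formula: x = (4 ± √32)/8.
  ⇒ x = 1/2 - sqrt(2)/2 ≈ -0.2071, 1/2 + sqrt(2)/2 ≈ 1.2071

f''(x) = 20*(4*x^2*(x - 1) - 3*x + 1)*exp(-2*x^2)
Second-derivative test at each critical point:
  f''(-0.2071) = 25.9590 > 0 → local minimum
  f''(1.2071) = -1.5343 < 0 → local maximum

Critical points: x = 1/2 - sqrt(2)/2 ≈ -0.2071 (local minimum); x = 1/2 + sqrt(2)/2 ≈ 1.2071 (local maximum)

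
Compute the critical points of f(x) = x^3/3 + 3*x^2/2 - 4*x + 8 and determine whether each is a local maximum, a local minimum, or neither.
f'(x) = x^2 + 3*x - 4

Solve f'(x) = 0:
  Factor: x^2 + 3*x - 4 = (x - 1)*(x + 4) = 0.
  ⇒ x = -4, 1

f''(x) = 2*x + 3
Second-derivative test at each critical point:
  f''(-4) = -5 < 0 → local maximum
  f''(1) = 5 > 0 → local minimum

Critical points: x = -4 (local maximum); x = 1 (local minimum)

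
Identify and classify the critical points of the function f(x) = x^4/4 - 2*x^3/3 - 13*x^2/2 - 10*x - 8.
f'(x) = x^3 - 2*x^2 - 13*x - 10

Solve f'(x) = 0:
  Factor: x^3 - 2*x^2 - 13*x - 10 = (x - 5)*(x + 1)*(x + 2) = 0.
  ⇒ x = -2, -1, 5

f''(x) = 3*x^2 - 4*x - 13
Second-derivative test at each critical point:
  f''(-2) = 7 > 0 → local minimum
  f''(-1) = -6 < 0 → local maximum
  f''(5) = 42 > 0 → local minimum

Critical points: x = -2 (local minimum); x = -1 (local maximum); x = 5 (local minimum)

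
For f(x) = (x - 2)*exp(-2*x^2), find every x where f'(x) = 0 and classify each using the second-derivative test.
f'(x) = (-4*x*(x - 2) + 1)*exp(-2*x^2)

Solve f'(x) = 0:
  f'(x) = (-4*x^2 + 8*x + 1)·exp(-2*x^2) and exp(-2*x^2) > 0 for every x, so f'(x) = 0 ⇔ -4*x^2 + 8*x + 1 = 0.
  4*x^2 - 8*x - 1 = 0 has no rational roots; quadratic formula: x = (8 ± √80)/8.
  ⇒ x = 1 - sqrt(5)/2 ≈ -0.1180, 1 + sqrt(5)/2 ≈ 2.1180

f''(x) = 4*(4*x^2*(x - 2) - 3*x + 2)*exp(-2*x^2)
Second-derivative test at each critical point:
  f''(-0.1180) = 8.6985 > 0 → local minimum
  f''(2.1180) = -0.0011 < 0 → local maximum

Critical points: x = 1 - sqrt(5)/2 ≈ -0.1180 (local minimum); x = 1 + sqrt(5)/2 ≈ 2.1180 (local maximum)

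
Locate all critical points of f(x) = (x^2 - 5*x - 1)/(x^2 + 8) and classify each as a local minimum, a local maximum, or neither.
f'(x) = (5*x^2 + 18*x - 40)/(x^4 + 16*x^2 + 64)

Solve f'(x) = 0:
  f'(x) = (5*x^2 + 18*x - 40)/(x^2 + 8)^2; the denominator is positive wherever f is defined, so f'(x) = 0 ⇔ 5*x^2 + 18*x - 40 = 0.
  5*x^2 + 18*x - 40 = 0 has no rational roots; quadratic formula: x = (-18 ± √1124)/10.
  ⇒ x = -sqrt(281)/5 - 9/5 ≈ -5.1526, -9/5 + sqrt(281)/5 ≈ 1.5526

f''(x) = 2*(-5*x^3 - 27*x^2 + 120*x + 72)/(x^6 + 24*x^4 + 192*x^2 + 512)
Second-derivative test at each critical point:
  f''(-5.1526) = -0.0281 < 0 → local maximum
  f''(1.5526) = 0.3093 > 0 → local minimum

Critical points: x = -sqrt(281)/5 - 9/5 ≈ -5.1526 (local maximum); x = -9/5 + sqrt(281)/5 ≈ 1.5526 (local minimum)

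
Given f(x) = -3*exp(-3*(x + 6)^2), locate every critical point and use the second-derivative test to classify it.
f'(x) = 18*(x + 6)*exp(-3*(x + 6)^2)

Solve f'(x) = 0:
  f'(x) = (18*x + 108)·exp(-3*(x + 6)^2) and exp(-3*(x + 6)^2) > 0 for every x, so f'(x) = 0 ⇔ 18*x + 108 = 0.
  Factor: 18*x + 108 = 18*(x + 6) = 0.
  ⇒ x = -6

f''(x) = 18*(1 - 6*(x + 6)^2)*exp(-3*(x + 6)^2)
Second-derivative test at each critical point:
  f''(-6) = 18 > 0 → local minimum

Critical points: x = -6 (local minimum)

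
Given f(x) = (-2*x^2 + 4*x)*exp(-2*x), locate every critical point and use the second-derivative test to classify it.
f'(x) = 4*(x^2 - 3*x + 1)*exp(-2*x)

Solve f'(x) = 0:
  f'(x) = (4*x^2 - 12*x + 4)·exp(-2*x) and exp(-2*x) > 0 for every x, so f'(x) = 0 ⇔ 4*x^2 - 12*x + 4 = 0.
  Factor: 4*x^2 - 12*x + 4 = 4*(x^2 - 3*x + 1); x^2 - 3*x + 1 = 0 has no rational roots; quadratic formula: x = (3 ± √5)/2.
  ⇒ x = 3/2 - sqrt(5)/2 ≈ 0.3820, sqrt(5)/2 + 3/2 ≈ 2.6180

f''(x) = 4*(-2*x^2 + 8*x - 5)*exp(-2*x)
Second-derivative test at each critical point:
  f''(0.3820) = -4.1665 < 0 → local maximum
  f''(2.6180) = 0.0476 > 0 → local minimum

Critical points: x = 3/2 - sqrt(5)/2 ≈ 0.3820 (local maximum); x = sqrt(5)/2 + 3/2 ≈ 2.6180 (local minimum)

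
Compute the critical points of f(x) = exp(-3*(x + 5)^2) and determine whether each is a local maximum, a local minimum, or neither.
f'(x) = 6*(-x - 5)*exp(-3*(x + 5)^2)

Solve f'(x) = 0:
  f'(x) = (-6*x - 30)·exp(-3*(x + 5)^2) and exp(-3*(x + 5)^2) > 0 for every x, so f'(x) = 0 ⇔ -6*x - 30 = 0.
  Factor: -6*x - 30 = -6*(x + 5) = 0.
  ⇒ x = -5

f''(x) = 6*(6*(x + 5)^2 - 1)*exp(-3*(x + 5)^2)
Second-derivative test at each critical point:
  f''(-5) = -6 < 0 → local maximum

Critical points: x = -5 (local maximum)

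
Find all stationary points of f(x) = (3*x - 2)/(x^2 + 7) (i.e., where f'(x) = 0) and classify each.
f'(x) = (-3*x^2 + 4*x + 21)/(x^4 + 14*x^2 + 49)

Solve f'(x) = 0:
  f'(x) = -(3*x^2 - 4*x - 21)/(x^2 + 7)^2; the denominator is positive wherever f is defined, so f'(x) = 0 ⇔ -3*x^2 + 4*x + 21 = 0.
  3*x^2 - 4*x - 21 = 0 has no rational roots; quadratic formula: x = (4 ± √268)/6.
  ⇒ x = 2/3 - sqrt(67)/3 ≈ -2.0618, 2/3 + sqrt(67)/3 ≈ 3.3951

f''(x) = 2*(4*x^2*(3*x - 2) + (2 - 9*x)*(x^2 + 7))/(x^2 + 7)^3
Second-derivative test at each critical point:
  f''(-2.0618) = 0.1293 > 0 → local minimum
  f''(3.3951) = -0.0477 < 0 → local maximum

Critical points: x = 2/3 - sqrt(67)/3 ≈ -2.0618 (local minimum); x = 2/3 + sqrt(67)/3 ≈ 3.3951 (local maximum)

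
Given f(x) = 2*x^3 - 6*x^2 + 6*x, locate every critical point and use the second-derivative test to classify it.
f'(x) = 6*x^2 - 12*x + 6

Solve f'(x) = 0:
  Factor: 6*x^2 - 12*x + 6 = 6*(x - 1)^2 = 0.
  ⇒ x = 1

f''(x) = 12*x - 12
Second-derivative test at each critical point:
  f''(1) = 0, so the second-derivative test is inconclusive; use the first-derivative test: f'(3/4) = 0.3750, f'(5/4) = 0.3750 — f' is positive on both sides (no sign change) → neither a local maximum nor a local minimum

Critical points: x = 1 (neither)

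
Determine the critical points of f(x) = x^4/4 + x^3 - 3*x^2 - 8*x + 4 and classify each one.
f'(x) = x^3 + 3*x^2 - 6*x - 8

Solve f'(x) = 0:
  Factor: x^3 + 3*x^2 - 6*x - 8 = (x - 2)*(x + 1)*(x + 4) = 0.
  ⇒ x = -4, -1, 2

f''(x) = 3*x^2 + 6*x - 6
Second-derivative test at each critical point:
  f''(-4) = 18 > 0 → local minimum
  f''(-1) = -9 < 0 → local maximum
  f''(2) = 18 > 0 → local minimum

Critical points: x = -4 (local minimum); x = -1 (local maximum); x = 2 (local minimum)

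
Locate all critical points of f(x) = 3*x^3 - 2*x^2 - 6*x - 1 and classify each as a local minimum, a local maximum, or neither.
f'(x) = 9*x^2 - 4*x - 6

Solve f'(x) = 0:
  9*x^2 - 4*x - 6 = 0 has no rational roots; quadratic formula: x = (4 ± √232)/18.
  ⇒ x = 2/9 - sqrt(58)/9 ≈ -0.6240, 2/9 + sqrt(58)/9 ≈ 1.0684

f''(x) = 18*x - 4
Second-derivative test at each critical point:
  f''(-0.6240) = -15.2315 < 0 → local maximum
  f''(1.0684) = 15.2315 > 0 → local minimum

Critical points: x = 2/9 - sqrt(58)/9 ≈ -0.6240 (local maximum); x = 2/9 + sqrt(58)/9 ≈ 1.0684 (local minimum)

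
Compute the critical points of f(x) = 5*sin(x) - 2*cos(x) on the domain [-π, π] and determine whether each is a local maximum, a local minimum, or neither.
f'(x) = 2*sin(x) + 5*cos(x)

Solve f'(x) = 0 on [-π, π]:
  f'(x) = 0 ⇔ 5*cos(x) = -2*sin(x) ⇔ tan(x) = -5/2, i.e. x = arctan(-5/2) + nπ; keep the solutions lying in [-π, π].
  ⇒ x = -atan(5/2) ≈ -1.1903, pi - atan(5/2) ≈ 1.9513

f''(x) = -5*sin(x) + 2*cos(x)
Second-derivative test at each critical point:
  f''(-1.1903) = 5.3852 > 0 → local minimum
  f''(1.9513) = -5.3852 < 0 → local maximum

Critical points: x = -atan(5/2) ≈ -1.1903 (local minimum); x = pi - atan(5/2) ≈ 1.9513 (local maximum)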